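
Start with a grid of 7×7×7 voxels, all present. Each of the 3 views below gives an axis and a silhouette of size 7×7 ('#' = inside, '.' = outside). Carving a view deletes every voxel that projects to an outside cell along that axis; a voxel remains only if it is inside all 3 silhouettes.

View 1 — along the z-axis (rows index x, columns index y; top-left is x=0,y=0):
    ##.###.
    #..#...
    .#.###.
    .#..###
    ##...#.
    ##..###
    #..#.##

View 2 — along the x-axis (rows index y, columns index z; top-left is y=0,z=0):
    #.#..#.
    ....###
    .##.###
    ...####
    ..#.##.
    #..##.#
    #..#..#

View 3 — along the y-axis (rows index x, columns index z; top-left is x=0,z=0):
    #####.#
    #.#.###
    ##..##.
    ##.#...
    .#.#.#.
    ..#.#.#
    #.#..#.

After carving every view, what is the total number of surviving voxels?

voxel count = 48

initial block: 7^3 = 343
  1. axis=2 (XY plane), |mask|=27  ⇒  voxels=189
  2. axis=0 (YZ plane), |mask|=25  ⇒  voxels=91
  3. axis=1 (XZ plane), |mask|=27  ⇒  voxels=48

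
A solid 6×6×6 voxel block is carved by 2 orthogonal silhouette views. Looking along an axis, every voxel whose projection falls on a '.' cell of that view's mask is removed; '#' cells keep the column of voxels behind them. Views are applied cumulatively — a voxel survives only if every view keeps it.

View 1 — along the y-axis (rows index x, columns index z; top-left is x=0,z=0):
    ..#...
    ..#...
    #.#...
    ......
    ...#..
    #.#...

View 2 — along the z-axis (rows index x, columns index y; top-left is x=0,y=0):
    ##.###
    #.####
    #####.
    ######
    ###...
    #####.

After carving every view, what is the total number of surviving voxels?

|visual hull| = 33

before carving: 216 voxels (6×6×6)
V1 y: intersect with XZ mask (7 set) -- 42 left
V2 z: intersect with XY mask (29 set) -- 33 left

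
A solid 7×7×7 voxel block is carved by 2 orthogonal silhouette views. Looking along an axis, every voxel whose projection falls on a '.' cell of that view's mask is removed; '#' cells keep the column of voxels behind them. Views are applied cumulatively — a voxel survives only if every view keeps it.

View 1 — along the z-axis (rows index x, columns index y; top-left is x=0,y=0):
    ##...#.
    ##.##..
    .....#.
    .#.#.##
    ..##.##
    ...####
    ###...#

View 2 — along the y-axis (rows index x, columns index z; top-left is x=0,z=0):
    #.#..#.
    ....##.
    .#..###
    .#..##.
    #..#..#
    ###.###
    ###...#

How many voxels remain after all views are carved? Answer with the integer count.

|visual hull| = 85

full grid |V| = 343
after view 1 [z-axis, 24 of 49 cells solid] → remaining = 168
after view 2 [y-axis, 25 of 49 cells solid] → remaining = 85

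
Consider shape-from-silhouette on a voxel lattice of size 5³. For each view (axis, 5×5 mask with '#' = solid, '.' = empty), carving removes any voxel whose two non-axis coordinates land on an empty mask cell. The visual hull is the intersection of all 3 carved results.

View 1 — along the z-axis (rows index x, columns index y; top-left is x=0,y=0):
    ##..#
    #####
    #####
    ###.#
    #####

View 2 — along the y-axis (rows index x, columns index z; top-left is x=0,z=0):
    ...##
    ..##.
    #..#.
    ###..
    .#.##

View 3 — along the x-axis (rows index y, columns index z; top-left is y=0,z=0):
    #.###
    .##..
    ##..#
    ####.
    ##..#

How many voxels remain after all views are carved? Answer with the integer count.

|visual hull| = 31

full grid |V| = 125
step 1: project along z, AND mask (22/25) → |grid| = 110
step 2: project along y, AND mask (12/25) → |grid| = 53
step 3: project along x, AND mask (16/25) → |grid| = 31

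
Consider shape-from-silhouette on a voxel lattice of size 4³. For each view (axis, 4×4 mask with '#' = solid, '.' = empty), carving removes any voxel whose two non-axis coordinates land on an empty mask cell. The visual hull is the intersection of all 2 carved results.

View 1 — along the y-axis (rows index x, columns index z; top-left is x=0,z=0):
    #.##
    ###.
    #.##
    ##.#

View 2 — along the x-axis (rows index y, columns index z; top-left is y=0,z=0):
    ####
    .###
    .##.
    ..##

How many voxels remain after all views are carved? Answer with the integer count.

31 voxels

start: 4×4×4 = 64 voxels
  1. axis=1 (XZ plane), |mask|=12  ⇒  voxels=48
  2. axis=0 (YZ plane), |mask|=11  ⇒  voxels=31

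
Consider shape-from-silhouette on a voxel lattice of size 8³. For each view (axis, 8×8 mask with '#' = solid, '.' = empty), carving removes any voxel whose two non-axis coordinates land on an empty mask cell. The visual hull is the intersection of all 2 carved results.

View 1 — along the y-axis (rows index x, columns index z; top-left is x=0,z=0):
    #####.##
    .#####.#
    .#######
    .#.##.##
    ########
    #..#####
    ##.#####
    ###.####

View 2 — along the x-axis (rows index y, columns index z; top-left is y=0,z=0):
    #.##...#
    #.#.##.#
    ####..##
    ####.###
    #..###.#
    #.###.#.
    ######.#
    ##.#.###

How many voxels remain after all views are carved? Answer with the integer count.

293 voxels

initial block: 8^3 = 512
[1] y-view keeps 53 columns → grid now 424
[2] x-view keeps 45 columns → grid now 293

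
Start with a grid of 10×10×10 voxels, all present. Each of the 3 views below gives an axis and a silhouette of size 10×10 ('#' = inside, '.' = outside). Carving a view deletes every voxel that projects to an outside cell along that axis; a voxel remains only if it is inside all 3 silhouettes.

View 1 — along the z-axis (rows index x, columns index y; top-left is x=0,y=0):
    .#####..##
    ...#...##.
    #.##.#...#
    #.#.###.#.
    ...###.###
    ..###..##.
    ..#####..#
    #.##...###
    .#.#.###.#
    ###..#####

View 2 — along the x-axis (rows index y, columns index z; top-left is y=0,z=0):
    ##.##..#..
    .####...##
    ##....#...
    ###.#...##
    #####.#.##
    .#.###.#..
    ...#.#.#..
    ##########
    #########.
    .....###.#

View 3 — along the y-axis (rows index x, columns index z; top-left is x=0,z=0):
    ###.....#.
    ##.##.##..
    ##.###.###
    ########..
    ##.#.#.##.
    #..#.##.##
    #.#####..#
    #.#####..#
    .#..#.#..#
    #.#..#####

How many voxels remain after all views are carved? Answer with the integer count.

voxel count = 216

start: 10×10×10 = 1000 voxels
step 1: project along z, AND mask (58/100) → |grid| = 580
step 2: project along x, AND mask (59/100) → |grid| = 345
step 3: project along y, AND mask (63/100) → |grid| = 216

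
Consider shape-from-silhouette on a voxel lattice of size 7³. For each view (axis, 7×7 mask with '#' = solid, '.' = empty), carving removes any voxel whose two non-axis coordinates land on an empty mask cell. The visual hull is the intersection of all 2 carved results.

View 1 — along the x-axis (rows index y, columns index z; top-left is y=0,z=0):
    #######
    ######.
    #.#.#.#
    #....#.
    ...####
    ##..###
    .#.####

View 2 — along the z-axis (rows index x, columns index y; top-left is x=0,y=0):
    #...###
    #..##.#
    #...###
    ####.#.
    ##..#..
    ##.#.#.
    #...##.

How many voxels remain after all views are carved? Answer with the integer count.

137 voxels

initial block: 7^3 = 343
  1. axis=0 (YZ plane), |mask|=33  ⇒  voxels=231
  2. axis=2 (XY plane), |mask|=27  ⇒  voxels=137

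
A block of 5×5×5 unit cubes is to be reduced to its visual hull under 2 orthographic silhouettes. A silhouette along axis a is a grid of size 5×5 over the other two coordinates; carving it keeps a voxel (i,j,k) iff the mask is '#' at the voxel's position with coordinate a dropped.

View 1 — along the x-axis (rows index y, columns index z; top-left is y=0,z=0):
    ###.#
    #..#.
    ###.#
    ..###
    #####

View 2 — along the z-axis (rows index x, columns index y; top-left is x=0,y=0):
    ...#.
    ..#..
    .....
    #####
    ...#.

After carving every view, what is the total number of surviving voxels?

|visual hull| = 28

before carving: 125 voxels (5×5×5)
step 1: project along x, AND mask (18/25) → |grid| = 90
step 2: project along z, AND mask (8/25) → |grid| = 28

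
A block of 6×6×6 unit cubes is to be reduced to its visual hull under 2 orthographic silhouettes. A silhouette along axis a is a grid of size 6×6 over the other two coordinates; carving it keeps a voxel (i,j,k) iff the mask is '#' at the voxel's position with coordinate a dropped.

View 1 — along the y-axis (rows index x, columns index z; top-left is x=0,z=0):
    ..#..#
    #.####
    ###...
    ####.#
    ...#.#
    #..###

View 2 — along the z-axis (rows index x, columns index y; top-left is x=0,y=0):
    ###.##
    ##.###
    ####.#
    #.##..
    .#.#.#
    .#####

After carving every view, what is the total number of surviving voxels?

remaining voxels: 91

start: 6×6×6 = 216 voxels
V1 y: intersect with XZ mask (21 set) -- 126 left
V2 z: intersect with XY mask (26 set) -- 91 left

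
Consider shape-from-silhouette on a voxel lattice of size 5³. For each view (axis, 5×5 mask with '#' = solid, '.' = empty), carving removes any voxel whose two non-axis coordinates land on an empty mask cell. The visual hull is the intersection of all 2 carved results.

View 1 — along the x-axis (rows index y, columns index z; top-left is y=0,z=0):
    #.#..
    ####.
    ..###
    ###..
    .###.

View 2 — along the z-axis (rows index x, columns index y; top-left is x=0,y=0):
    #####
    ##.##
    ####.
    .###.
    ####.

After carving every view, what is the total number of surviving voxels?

full grid |V| = 125
after view 1 [x-axis, 15 of 25 cells solid] → remaining = 75
after view 2 [z-axis, 20 of 25 cells solid] → remaining = 61

voxel count = 61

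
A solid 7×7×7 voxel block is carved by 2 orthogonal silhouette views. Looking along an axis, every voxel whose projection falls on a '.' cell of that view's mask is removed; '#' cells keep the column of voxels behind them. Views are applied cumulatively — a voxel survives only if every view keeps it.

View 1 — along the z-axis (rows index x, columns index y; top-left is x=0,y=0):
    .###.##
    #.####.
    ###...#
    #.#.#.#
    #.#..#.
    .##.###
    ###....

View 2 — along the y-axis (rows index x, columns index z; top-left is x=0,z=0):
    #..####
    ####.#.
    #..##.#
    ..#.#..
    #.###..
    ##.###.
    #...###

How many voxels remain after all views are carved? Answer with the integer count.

start: 7×7×7 = 343 voxels
  1. axis=2 (XY plane), |mask|=29  ⇒  voxels=203
  2. axis=1 (XZ plane), |mask|=29  ⇒  voxels=123

remaining voxels: 123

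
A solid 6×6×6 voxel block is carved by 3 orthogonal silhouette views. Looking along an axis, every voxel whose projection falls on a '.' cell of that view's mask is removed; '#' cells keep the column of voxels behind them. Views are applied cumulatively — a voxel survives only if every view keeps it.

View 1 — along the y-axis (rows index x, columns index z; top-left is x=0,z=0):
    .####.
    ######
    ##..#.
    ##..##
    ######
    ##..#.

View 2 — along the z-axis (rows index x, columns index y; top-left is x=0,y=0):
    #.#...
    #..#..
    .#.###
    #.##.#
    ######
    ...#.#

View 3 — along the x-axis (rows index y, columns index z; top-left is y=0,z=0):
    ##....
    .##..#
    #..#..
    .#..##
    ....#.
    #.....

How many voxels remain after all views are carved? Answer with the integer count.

|visual hull| = 34

initial block: 6^3 = 216
carve view 1 (along y, XZ-mask fill 26/36): 156 voxels remain
carve view 2 (along z, XY-mask fill 20/36): 90 voxels remain
carve view 3 (along x, YZ-mask fill 12/36): 34 voxels remain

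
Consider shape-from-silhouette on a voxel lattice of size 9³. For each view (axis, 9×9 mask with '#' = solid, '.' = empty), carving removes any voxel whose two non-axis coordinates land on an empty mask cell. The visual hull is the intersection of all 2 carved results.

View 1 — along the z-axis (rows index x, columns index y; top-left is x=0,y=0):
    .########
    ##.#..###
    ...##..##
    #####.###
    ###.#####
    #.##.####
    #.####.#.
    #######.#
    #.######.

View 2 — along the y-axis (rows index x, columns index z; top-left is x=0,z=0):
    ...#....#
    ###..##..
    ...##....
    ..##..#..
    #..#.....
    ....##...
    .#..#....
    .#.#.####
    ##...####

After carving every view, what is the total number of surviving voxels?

|visual hull| = 210

before carving: 729 voxels (9×9×9)
after view 1 [z-axis, 62 of 81 cells solid] → remaining = 558
after view 2 [y-axis, 30 of 81 cells solid] → remaining = 210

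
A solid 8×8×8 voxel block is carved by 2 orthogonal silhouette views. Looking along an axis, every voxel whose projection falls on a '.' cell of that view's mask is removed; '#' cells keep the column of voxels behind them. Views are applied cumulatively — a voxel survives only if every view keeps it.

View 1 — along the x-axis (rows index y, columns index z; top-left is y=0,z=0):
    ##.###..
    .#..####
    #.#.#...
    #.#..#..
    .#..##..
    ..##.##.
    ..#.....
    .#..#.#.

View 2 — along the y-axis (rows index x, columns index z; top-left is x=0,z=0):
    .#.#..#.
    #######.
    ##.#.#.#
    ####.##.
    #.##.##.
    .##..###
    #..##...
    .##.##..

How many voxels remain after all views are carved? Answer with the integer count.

133 voxels

initial block: 8^3 = 512
after view 1 [x-axis, 27 of 64 cells solid] → remaining = 216
after view 2 [y-axis, 38 of 64 cells solid] → remaining = 133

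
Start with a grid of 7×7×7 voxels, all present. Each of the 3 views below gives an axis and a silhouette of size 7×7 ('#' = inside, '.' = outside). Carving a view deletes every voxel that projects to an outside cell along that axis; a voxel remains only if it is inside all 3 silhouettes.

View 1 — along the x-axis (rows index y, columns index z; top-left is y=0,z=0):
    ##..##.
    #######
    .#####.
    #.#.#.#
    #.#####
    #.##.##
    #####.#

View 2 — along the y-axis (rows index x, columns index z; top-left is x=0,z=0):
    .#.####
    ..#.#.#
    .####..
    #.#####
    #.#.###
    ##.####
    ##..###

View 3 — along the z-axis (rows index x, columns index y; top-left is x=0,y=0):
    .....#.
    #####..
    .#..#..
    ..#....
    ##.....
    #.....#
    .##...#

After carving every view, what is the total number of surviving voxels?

|visual hull| = 55

start: 7×7×7 = 343 voxels
carve view 1 (along x, YZ-mask fill 37/49): 259 voxels remain
carve view 2 (along y, XZ-mask fill 34/49): 181 voxels remain
carve view 3 (along z, XY-mask fill 16/49): 55 voxels remain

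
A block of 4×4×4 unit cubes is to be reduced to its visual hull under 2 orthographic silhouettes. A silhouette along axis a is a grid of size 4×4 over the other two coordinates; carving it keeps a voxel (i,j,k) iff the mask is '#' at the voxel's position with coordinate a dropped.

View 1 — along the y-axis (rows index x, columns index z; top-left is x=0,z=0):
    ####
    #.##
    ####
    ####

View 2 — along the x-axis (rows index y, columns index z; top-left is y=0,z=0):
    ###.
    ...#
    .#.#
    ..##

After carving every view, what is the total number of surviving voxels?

voxel count = 30

start: 4×4×4 = 64 voxels
carve view 1 (along y, XZ-mask fill 15/16): 60 voxels remain
carve view 2 (along x, YZ-mask fill 8/16): 30 voxels remain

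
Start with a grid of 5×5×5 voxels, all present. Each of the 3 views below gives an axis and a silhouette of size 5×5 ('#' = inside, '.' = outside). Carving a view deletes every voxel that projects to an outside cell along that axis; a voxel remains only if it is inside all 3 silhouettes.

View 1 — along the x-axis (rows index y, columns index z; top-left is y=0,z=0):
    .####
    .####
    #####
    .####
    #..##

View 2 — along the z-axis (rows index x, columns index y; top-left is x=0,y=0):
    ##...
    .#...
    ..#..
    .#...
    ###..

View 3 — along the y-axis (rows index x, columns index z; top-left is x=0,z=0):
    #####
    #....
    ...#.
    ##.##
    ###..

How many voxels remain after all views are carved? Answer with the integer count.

voxel count = 19

before carving: 125 voxels (5×5×5)
  1. axis=0 (YZ plane), |mask|=20  ⇒  voxels=100
  2. axis=2 (XY plane), |mask|=8  ⇒  voxels=34
  3. axis=1 (XZ plane), |mask|=14  ⇒  voxels=19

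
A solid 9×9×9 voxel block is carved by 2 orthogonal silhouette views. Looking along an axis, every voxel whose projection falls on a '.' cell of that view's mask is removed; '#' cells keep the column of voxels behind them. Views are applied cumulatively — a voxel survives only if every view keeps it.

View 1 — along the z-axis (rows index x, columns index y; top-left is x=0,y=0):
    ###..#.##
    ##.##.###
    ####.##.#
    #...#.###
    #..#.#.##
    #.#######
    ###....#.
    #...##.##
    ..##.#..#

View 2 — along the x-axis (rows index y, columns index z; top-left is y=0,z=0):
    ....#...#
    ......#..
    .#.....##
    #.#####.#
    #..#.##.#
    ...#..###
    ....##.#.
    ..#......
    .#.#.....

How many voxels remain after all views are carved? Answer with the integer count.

before carving: 729 voxels (9×9×9)
[1] z-view keeps 51 columns → grid now 459
[2] x-view keeps 28 columns → grid now 149

149 voxels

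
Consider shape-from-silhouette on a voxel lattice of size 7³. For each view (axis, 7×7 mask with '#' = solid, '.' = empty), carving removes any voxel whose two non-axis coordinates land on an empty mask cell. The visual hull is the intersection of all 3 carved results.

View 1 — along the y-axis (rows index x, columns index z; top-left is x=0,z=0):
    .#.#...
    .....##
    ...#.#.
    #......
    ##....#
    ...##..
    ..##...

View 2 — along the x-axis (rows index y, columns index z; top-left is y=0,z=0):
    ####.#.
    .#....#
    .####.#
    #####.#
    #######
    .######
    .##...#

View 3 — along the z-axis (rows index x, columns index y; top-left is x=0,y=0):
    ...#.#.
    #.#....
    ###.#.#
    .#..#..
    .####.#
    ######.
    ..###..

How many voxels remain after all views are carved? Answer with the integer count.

39 voxels

initial block: 7^3 = 343
  1. axis=1 (XZ plane), |mask|=14  ⇒  voxels=98
  2. axis=0 (YZ plane), |mask|=34  ⇒  voxels=68
  3. axis=2 (XY plane), |mask|=25  ⇒  voxels=39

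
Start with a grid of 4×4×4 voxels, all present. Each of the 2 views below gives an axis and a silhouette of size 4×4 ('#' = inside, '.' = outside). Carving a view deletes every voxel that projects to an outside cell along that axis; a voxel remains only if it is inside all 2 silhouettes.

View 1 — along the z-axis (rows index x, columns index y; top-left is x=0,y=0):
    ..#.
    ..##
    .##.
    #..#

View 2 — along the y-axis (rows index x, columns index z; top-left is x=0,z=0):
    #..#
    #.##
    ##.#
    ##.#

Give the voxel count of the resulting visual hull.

voxel count = 20

initial block: 4^3 = 64
carve view 1 (along z, XY-mask fill 7/16): 28 voxels remain
carve view 2 (along y, XZ-mask fill 11/16): 20 voxels remain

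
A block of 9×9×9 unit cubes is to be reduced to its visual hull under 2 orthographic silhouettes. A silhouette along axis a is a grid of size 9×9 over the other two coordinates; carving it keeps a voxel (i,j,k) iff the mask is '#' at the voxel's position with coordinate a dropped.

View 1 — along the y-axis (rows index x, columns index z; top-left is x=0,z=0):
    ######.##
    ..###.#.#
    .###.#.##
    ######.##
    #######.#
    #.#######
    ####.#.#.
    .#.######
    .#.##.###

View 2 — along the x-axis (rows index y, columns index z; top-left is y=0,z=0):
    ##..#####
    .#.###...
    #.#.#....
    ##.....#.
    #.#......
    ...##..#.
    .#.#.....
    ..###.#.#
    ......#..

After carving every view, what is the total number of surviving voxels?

voxel count = 206

initial block: 9^3 = 729
V1 y: intersect with XZ mask (62 set) -- 558 left
V2 x: intersect with YZ mask (30 set) -- 206 left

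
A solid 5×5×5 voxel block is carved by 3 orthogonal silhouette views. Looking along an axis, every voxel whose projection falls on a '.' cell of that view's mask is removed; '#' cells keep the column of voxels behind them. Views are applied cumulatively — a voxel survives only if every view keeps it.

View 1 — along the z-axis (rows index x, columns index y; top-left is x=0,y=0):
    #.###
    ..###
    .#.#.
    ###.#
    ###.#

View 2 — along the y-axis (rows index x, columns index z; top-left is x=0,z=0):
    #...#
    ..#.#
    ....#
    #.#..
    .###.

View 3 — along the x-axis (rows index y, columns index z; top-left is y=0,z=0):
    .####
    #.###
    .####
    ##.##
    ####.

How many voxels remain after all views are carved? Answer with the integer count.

full grid |V| = 125
after view 1 [z-axis, 17 of 25 cells solid] → remaining = 85
after view 2 [y-axis, 10 of 25 cells solid] → remaining = 36
after view 3 [x-axis, 20 of 25 cells solid] → remaining = 28

remaining voxels: 28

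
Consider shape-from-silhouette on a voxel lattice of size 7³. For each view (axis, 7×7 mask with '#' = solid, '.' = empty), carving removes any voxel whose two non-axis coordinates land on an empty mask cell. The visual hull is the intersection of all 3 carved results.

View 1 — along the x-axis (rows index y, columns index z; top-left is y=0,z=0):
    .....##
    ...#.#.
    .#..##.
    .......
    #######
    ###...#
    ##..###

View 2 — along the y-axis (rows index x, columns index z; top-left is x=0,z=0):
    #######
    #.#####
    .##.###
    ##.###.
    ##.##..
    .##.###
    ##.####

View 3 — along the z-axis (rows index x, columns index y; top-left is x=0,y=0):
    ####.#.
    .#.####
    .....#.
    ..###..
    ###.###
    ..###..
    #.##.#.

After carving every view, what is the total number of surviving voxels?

65 voxels

full grid |V| = 343
carve view 1 (along x, YZ-mask fill 23/49): 161 voxels remain
carve view 2 (along y, XZ-mask fill 38/49): 128 voxels remain
carve view 3 (along z, XY-mask fill 27/49): 65 voxels remain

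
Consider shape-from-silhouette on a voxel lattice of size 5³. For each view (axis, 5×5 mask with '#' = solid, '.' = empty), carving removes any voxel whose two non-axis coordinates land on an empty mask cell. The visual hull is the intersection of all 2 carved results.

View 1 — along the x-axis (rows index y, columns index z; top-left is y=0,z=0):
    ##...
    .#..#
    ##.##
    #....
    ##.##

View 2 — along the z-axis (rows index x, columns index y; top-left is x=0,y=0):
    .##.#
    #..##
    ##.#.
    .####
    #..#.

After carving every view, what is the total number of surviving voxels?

before carving: 125 voxels (5×5×5)
[1] x-view keeps 13 columns → grid now 65
[2] z-view keeps 15 columns → grid now 36

voxel count = 36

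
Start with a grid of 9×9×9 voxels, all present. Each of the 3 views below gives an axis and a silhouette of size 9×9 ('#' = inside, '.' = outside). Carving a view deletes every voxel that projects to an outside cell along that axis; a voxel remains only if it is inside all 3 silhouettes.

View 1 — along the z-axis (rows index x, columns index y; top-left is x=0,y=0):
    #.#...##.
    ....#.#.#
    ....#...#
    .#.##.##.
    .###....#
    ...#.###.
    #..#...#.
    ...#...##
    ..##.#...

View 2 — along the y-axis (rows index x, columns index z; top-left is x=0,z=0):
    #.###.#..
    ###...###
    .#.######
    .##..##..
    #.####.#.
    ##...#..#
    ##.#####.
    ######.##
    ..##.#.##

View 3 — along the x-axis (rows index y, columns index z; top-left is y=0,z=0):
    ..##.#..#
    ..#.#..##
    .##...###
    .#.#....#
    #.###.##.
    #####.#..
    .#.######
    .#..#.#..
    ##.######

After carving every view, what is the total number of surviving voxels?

87 voxels

initial block: 9^3 = 729
V1 z: intersect with XY mask (31 set) -- 279 left
V2 y: intersect with XZ mask (52 set) -- 172 left
V3 x: intersect with YZ mask (46 set) -- 87 left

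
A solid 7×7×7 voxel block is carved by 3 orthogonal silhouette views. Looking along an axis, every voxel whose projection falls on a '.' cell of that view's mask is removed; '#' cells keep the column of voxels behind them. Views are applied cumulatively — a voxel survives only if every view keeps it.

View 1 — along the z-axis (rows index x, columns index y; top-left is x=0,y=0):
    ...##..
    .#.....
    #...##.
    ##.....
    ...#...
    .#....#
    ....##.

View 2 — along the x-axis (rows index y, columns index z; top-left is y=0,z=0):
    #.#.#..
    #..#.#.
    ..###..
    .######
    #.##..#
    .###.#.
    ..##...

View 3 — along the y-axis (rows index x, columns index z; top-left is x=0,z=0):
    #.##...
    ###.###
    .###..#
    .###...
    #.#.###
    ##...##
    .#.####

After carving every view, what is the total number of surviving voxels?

voxel count = 27

before carving: 343 voxels (7×7×7)
step 1: project along z, AND mask (13/49) → |grid| = 91
step 2: project along x, AND mask (25/49) → |grid| = 49
step 3: project along y, AND mask (30/49) → |grid| = 27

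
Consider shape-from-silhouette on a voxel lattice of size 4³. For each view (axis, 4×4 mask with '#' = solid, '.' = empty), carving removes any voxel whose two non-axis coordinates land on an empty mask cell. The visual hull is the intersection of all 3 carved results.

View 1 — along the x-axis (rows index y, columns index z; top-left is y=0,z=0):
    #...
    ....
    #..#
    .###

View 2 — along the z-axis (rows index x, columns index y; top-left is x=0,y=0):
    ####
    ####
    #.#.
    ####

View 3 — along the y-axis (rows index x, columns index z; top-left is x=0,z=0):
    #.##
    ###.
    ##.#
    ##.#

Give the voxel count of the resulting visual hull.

start: 4×4×4 = 64 voxels
  1. axis=0 (YZ plane), |mask|=6  ⇒  voxels=24
  2. axis=2 (XY plane), |mask|=14  ⇒  voxels=21
  3. axis=1 (XZ plane), |mask|=12  ⇒  voxels=17

remaining voxels: 17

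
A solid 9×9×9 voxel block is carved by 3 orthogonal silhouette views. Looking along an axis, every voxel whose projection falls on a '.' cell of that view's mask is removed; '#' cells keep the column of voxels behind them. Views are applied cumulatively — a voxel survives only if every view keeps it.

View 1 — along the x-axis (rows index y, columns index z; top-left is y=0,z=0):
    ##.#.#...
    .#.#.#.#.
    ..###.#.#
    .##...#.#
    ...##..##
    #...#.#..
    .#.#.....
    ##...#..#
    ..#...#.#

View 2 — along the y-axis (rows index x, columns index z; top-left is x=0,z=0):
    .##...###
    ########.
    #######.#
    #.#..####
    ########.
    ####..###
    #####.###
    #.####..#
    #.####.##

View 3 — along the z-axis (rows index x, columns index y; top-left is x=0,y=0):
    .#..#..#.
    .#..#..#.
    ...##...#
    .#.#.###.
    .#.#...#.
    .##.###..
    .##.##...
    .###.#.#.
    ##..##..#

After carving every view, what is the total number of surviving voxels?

voxel count = 102

start: 9×9×9 = 729 voxels
V1 x: intersect with YZ mask (33 set) -- 297 left
V2 y: intersect with XZ mask (63 set) -- 229 left
V3 z: intersect with XY mask (36 set) -- 102 left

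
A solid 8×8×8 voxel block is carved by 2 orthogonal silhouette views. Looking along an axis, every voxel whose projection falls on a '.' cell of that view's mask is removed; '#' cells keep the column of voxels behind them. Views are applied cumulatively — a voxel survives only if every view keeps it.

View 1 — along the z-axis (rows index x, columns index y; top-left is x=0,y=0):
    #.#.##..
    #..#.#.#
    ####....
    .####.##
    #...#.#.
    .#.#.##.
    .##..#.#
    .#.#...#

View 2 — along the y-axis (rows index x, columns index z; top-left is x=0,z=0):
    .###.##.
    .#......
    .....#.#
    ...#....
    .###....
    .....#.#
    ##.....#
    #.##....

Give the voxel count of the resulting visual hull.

remaining voxels: 76

full grid |V| = 512
after view 1 [z-axis, 32 of 64 cells solid] → remaining = 256
after view 2 [y-axis, 20 of 64 cells solid] → remaining = 76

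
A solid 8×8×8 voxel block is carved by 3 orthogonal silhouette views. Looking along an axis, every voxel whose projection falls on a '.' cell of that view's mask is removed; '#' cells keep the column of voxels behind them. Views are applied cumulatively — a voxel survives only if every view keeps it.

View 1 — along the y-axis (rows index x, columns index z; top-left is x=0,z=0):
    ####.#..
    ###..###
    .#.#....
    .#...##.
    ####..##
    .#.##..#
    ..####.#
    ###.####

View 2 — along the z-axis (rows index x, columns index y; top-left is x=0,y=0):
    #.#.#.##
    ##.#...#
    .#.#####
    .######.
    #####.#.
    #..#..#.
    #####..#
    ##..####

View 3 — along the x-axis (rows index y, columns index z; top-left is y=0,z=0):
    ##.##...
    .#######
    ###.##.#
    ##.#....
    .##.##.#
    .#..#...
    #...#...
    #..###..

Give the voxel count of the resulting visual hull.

full grid |V| = 512
carve view 1 (along y, XZ-mask fill 38/64): 304 voxels remain
carve view 2 (along z, XY-mask fill 42/64): 199 voxels remain
carve view 3 (along x, YZ-mask fill 33/64): 106 voxels remain

|visual hull| = 106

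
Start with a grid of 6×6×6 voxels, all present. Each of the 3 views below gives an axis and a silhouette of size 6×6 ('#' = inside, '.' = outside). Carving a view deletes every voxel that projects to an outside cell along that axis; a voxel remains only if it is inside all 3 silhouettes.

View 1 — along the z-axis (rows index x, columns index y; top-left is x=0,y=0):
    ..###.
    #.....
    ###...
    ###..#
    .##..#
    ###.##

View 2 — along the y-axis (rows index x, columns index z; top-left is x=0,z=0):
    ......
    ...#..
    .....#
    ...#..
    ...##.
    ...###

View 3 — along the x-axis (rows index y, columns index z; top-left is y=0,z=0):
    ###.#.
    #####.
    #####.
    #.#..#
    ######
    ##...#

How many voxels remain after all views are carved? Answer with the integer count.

full grid |V| = 216
  1. axis=2 (XY plane), |mask|=19  ⇒  voxels=114
  2. axis=1 (XZ plane), |mask|=8  ⇒  voxels=29
  3. axis=0 (YZ plane), |mask|=26  ⇒  voxels=15

15 voxels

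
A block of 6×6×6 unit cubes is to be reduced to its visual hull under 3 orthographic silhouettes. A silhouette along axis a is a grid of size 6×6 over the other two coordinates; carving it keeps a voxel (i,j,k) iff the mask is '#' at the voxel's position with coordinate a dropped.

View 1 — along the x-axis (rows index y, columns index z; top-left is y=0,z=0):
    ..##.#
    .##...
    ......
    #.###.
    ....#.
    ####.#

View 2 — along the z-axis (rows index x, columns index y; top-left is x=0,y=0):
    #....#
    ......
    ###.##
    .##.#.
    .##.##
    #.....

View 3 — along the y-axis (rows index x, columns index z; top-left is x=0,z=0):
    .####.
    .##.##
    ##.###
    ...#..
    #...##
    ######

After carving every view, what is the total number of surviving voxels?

|visual hull| = 19

start: 6×6×6 = 216 voxels
after view 1 [x-axis, 15 of 36 cells solid] → remaining = 90
after view 2 [z-axis, 15 of 36 cells solid] → remaining = 33
after view 3 [y-axis, 23 of 36 cells solid] → remaining = 19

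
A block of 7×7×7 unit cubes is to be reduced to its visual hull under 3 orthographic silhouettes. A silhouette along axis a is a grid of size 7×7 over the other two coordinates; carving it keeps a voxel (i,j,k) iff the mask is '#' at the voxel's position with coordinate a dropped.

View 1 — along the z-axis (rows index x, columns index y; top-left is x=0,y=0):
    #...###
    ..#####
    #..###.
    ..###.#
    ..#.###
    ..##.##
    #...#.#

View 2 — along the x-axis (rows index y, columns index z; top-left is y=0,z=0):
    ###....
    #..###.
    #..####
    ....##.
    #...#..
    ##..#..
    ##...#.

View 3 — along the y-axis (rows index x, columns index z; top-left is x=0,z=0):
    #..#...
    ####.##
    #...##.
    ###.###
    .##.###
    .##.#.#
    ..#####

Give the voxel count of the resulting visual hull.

remaining voxels: 50

before carving: 343 voxels (7×7×7)
  1. axis=2 (XY plane), |mask|=28  ⇒  voxels=196
  2. axis=0 (YZ plane), |mask|=22  ⇒  voxels=82
  3. axis=1 (XZ plane), |mask|=31  ⇒  voxels=50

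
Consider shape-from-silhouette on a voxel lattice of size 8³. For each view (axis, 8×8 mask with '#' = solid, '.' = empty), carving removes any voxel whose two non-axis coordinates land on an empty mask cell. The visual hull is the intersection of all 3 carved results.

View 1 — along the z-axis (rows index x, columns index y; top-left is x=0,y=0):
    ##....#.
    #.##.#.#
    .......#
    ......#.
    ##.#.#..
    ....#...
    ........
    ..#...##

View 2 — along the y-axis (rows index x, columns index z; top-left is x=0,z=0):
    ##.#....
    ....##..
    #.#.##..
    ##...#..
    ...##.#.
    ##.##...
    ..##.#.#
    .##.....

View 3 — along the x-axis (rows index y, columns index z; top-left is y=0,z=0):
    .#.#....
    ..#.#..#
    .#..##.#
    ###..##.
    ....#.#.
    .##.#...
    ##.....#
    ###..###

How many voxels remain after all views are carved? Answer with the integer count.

full grid |V| = 512
after view 1 [z-axis, 18 of 64 cells solid] → remaining = 144
after view 2 [y-axis, 25 of 64 cells solid] → remaining = 48
after view 3 [x-axis, 28 of 64 cells solid] → remaining = 23

voxel count = 23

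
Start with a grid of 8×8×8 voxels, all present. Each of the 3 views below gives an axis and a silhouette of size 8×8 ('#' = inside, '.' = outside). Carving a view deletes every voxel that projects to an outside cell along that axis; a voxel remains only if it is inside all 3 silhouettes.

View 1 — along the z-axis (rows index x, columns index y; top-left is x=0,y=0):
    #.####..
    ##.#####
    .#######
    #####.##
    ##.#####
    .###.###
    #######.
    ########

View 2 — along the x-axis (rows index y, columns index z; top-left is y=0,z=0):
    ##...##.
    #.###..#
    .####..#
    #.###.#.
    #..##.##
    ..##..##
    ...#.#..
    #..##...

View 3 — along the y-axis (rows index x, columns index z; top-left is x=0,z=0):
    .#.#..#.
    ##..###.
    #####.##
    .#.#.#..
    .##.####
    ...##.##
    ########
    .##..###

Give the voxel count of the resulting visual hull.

|visual hull| = 142

full grid |V| = 512
carve view 1 (along z, XY-mask fill 54/64): 432 voxels remain
carve view 2 (along x, YZ-mask fill 33/64): 224 voxels remain
carve view 3 (along y, XZ-mask fill 41/64): 142 voxels remain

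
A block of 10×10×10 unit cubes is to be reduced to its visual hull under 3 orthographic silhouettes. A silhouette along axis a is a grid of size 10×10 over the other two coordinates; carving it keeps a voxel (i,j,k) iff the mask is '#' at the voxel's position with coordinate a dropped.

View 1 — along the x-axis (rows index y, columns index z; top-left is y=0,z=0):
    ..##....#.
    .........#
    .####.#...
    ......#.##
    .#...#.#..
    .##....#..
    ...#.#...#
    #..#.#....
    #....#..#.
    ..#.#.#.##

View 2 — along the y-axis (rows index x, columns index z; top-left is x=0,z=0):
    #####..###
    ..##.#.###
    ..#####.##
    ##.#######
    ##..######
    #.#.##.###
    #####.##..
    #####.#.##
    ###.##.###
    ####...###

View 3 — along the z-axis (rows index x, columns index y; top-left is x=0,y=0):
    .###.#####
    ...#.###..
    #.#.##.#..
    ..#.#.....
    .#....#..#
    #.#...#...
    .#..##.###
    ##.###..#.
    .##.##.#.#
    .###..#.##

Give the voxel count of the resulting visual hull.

voxel count = 112

start: 10×10×10 = 1000 voxels
[1] x-view keeps 32 columns → grid now 320
[2] y-view keeps 75 columns → grid now 240
[3] z-view keeps 49 columns → grid now 112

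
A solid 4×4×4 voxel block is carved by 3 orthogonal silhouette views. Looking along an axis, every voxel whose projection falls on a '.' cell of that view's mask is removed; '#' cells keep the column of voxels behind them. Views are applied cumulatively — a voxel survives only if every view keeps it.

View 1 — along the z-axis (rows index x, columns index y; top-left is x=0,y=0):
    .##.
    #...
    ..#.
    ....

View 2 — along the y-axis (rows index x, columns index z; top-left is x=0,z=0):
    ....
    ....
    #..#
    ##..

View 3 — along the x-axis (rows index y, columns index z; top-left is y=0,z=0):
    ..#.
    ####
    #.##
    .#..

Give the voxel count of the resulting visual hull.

full grid |V| = 64
after view 1 [z-axis, 4 of 16 cells solid] → remaining = 16
after view 2 [y-axis, 4 of 16 cells solid] → remaining = 2
after view 3 [x-axis, 9 of 16 cells solid] → remaining = 2

|visual hull| = 2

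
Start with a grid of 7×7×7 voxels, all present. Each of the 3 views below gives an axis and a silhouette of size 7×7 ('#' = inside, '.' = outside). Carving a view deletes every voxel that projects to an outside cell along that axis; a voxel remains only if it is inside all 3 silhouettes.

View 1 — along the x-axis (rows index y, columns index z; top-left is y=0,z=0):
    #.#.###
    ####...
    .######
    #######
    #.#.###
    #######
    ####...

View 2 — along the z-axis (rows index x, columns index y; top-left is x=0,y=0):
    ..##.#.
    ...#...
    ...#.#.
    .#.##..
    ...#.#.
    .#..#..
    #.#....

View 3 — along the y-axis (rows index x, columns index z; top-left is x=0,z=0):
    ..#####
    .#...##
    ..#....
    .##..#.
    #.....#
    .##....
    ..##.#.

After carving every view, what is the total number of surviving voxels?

start: 7×7×7 = 343 voxels
step 1: project along x, AND mask (38/49) → |grid| = 266
step 2: project along z, AND mask (15/49) → |grid| = 91
step 3: project along y, AND mask (19/49) → |grid| = 39

voxel count = 39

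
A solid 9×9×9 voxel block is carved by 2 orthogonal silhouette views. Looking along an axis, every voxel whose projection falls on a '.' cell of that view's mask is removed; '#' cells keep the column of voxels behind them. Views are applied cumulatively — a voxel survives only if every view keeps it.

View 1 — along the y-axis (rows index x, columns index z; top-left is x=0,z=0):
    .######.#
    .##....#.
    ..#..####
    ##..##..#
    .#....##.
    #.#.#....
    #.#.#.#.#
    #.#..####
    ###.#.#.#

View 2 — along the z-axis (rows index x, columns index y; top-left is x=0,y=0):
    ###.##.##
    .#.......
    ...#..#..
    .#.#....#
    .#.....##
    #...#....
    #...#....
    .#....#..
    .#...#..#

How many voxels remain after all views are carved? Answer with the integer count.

initial block: 9^3 = 729
[1] y-view keeps 43 columns → grid now 387
[2] z-view keeps 25 columns → grid now 132

|visual hull| = 132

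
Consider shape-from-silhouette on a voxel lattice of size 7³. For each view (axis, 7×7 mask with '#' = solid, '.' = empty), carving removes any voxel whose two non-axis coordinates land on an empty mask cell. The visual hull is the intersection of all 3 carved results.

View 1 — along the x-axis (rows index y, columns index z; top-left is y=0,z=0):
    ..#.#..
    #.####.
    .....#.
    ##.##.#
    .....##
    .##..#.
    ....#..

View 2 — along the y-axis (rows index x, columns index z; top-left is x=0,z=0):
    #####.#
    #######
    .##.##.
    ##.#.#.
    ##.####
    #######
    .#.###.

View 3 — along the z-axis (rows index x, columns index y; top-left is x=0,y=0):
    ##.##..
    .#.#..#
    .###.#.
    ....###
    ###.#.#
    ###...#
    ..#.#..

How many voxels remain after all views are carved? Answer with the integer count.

55 voxels

before carving: 343 voxels (7×7×7)
step 1: project along x, AND mask (19/49) → |grid| = 133
step 2: project along y, AND mask (38/49) → |grid| = 104
step 3: project along z, AND mask (25/49) → |grid| = 55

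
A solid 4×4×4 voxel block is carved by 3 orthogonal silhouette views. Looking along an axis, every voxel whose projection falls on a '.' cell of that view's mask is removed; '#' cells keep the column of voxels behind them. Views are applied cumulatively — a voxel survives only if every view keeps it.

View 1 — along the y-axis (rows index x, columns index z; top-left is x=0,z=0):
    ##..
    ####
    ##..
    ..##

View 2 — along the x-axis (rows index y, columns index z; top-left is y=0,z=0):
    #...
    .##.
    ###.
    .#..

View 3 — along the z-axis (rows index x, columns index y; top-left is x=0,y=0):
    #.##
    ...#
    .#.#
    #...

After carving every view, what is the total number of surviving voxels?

remaining voxels: 7

start: 4×4×4 = 64 voxels
after view 1 [y-axis, 10 of 16 cells solid] → remaining = 40
after view 2 [x-axis, 7 of 16 cells solid] → remaining = 19
after view 3 [z-axis, 7 of 16 cells solid] → remaining = 7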